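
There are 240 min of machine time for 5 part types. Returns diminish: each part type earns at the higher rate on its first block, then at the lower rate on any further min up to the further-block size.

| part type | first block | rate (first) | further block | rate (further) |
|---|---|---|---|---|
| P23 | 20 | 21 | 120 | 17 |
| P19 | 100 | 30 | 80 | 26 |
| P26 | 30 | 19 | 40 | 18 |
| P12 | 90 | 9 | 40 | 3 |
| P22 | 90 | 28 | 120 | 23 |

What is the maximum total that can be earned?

Rank every tier by rate: P19/T1 30 > P22/T1 28 > P19/T2 26 > P22/T2 23 > P23/T1 21 > P26/T1 19 > P26/T2 18 > P23/T2 17 > P12/T1 9 > P12/T2 3.
P19/T1 (30): +100 ; 140 left.
Fill P22 T1 block (90 at 28) ; 50 left.
P19 T2 at 26: only 50 left, fill 50.
Total = 30×100 + 28×90 + 26×50 = 6820.

6820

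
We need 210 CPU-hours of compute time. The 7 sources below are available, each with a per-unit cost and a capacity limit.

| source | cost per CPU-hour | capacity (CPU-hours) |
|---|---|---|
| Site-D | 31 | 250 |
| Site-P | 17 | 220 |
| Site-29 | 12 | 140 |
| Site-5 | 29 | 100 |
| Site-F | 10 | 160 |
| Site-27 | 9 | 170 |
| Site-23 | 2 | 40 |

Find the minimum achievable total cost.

Fill from the cheapest source first.
Site-23 at 2: take all 40 CPU-hours ; 170 still needed.
Site-27 at 9: take all 170 CPU-hours ; 0 still needed.
Site-F, Site-29, Site-P, Site-5, Site-D: unused.
Cost = 40×2 + 170×9 = 1610.

1610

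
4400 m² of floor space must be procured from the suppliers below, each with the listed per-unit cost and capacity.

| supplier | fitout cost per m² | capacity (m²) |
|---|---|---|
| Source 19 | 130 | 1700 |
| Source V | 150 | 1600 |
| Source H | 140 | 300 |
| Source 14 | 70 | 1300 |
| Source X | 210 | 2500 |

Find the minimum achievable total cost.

Cheapest first:
Source 14 at 70: take all 1300 m² — 3100 still needed.
Source 19 at 130: take all 1700 m² — 1400 still needed.
Take 300 from Source H at 140 — need 1100 more.
Take 1100 from Source V at 150 to finish.
Source X: unused.
Cost = 1300×70 + 1700×130 + 300×140 + 1100×150 = 519000.

519000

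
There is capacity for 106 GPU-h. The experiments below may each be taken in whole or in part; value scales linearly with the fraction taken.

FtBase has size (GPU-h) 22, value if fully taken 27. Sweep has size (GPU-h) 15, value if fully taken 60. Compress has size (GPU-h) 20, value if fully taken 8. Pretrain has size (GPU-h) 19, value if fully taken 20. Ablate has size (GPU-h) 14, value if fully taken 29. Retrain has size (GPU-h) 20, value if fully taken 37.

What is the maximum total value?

Best value per unit of size first: Sweep 60/15≈4, Ablate 29/14≈2.07, Retrain 37/20≈1.85, FtBase 27/22≈1.23, Pretrain 20/19≈1.05, Compress 8/20≈0.4.
Take all of Sweep (15 GPU-h, value 60) → 91 GPU-h left.
Ablate: take in full, 14 GPU-h for value 29 → 77 left.
All 20 GPU-h of Retrain fit (value 37) → 57 remain.
FtBase: take in full, 22 GPU-h for value 27 → 35 left.
Take all of Pretrain (19 GPU-h, value 20) → 16 GPU-h left.
Only 16 GPU-h remain; take 16/20 of Compress for value 8×16/20 = 6.4.
Total value = 179.4.

179.4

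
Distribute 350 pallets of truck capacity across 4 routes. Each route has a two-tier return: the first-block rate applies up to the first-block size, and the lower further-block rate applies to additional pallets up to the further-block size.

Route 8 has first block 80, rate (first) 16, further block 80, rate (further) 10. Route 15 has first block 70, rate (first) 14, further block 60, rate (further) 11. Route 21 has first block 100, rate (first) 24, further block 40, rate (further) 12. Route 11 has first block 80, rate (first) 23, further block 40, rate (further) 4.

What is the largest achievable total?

Treat each block as its own option and order by rate: Route 21/T1 24 > Route 11/T1 23 > Route 8/T1 16 > Route 15/T1 14 > Route 21/T2 12 > Route 15/T2 11 > Route 8/T2 10 > Route 11/T2 4.
Route 21 T1 at 24: fill all 100 → 250 left.
Route 11 T1 at 23: fill all 80 → 170 left.
Route 8 T1 at 16: fill all 80 → 90 left.
Fill Route 15 T1 block (70 at 14) → 20 left.
20 remain; put them into Route 21 T2 at 12.
Total = 24×100 + 23×80 + 16×80 + 14×70 + 12×20 = 6740.

6740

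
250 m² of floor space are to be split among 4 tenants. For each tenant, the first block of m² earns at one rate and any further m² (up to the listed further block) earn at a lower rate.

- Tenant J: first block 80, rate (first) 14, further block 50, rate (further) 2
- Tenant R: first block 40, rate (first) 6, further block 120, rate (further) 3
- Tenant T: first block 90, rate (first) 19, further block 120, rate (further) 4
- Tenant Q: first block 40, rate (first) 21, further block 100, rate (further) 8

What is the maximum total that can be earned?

Order all 8 blocks by rate: Tenant Q/tier1 21 > Tenant T/tier1 19 > Tenant J/tier1 14 > Tenant Q/tier2 8 > Tenant R/tier1 6 > Tenant T/tier2 4 > Tenant R/tier2 3 > Tenant J/tier2 2.
Tenant Q tier1 at 21: fill all 40 → 210 left.
Tenant T/tier1 (19): +90 → 120 left.
Tenant J/tier1 (14): +80 → 40 left.
40 remain; put them into Tenant Q tier2 at 8.
Total = 21×40 + 19×90 + 14×80 + 8×40 = 3990.

3990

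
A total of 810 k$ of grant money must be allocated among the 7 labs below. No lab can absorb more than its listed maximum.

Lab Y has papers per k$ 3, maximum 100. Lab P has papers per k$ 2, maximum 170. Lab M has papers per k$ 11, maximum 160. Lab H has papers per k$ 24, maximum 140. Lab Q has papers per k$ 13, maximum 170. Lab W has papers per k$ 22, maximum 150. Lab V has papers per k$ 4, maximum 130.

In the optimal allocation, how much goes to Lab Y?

60

Order the labs by papers per k$: Lab H 24 > Lab W 22 > Lab Q 13 > Lab M 11 > Lab V 4 > Lab Y 3 > Lab P 2.
Lab H takes 140 to reach its cap of 140 ; 670 left.
Lab W takes 150 to reach its cap of 150 ; 520 left.
Lab Q: +170 to 170 (cap) ; 350 left.
Lab M takes 160 to reach its cap of 160 ; 190 left.
Lab V: +130 to 130 (cap) ; 60 left.
Lab Y has room for 100 but only 60 remain, so it gets 60.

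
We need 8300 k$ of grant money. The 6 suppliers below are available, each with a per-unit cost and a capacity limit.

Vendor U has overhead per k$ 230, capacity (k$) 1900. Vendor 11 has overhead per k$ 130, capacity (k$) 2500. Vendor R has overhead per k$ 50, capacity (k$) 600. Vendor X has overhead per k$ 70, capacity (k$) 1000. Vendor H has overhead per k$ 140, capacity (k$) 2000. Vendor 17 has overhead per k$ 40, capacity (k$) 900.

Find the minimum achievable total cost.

Use suppliers in increasing cost order.
Take 900 from Vendor 17 at 40 → need 7400 more.
Take 600 from Vendor R at 50 → need 6800 more.
Vendor X at 70: take all 1000 k$ → 5800 still needed.
Vendor 11 at 130: take all 2500 k$ → 3300 still needed.
Take 2000 from Vendor H at 140 → need 1300 more.
Take 1300 from Vendor U at 230 to finish.
Cost = 900×40 + 600×50 + 1000×70 + 2500×130 + 2000×140 + 1300×230 = 1040000.

1040000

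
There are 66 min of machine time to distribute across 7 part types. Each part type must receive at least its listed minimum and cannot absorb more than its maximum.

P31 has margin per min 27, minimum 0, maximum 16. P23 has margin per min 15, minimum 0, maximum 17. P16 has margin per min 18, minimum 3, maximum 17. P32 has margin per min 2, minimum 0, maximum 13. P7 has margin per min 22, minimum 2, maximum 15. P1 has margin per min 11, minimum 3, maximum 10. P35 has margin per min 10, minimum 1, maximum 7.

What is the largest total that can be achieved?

1321

Meeting every minimum uses 0+0+3+0+2+3+1 = 9 min, leaving 57.
Rank by margin per min: P31 27 > P7 22 > P16 18 > P23 15 > P1 11 > P35 10 > P32 2.
P31 takes 16 more to reach its cap of 16 — 41 left.
P7 takes 13 more to reach its cap of 15 — 28 left.
P16 takes 14 more to reach its cap of 17 — 14 left.
P23: +14 (room for 17) → 14. Pool exhausted.
Total = 27×16 + 15×14 + 18×17 + 22×15 + 11×3 + 10×1 = 1321.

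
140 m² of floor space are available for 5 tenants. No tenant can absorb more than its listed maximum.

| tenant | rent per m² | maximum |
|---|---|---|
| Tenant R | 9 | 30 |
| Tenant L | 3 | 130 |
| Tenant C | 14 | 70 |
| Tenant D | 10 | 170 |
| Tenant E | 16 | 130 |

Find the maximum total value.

2220

Rank by rent per m²: Tenant E 16 > Tenant C 14 > Tenant D 10 > Tenant R 9 > Tenant L 3.
Tenant E takes 130 to reach its cap of 130 — 10 left.
Tenant C has room for 70 but only 10 remain, so it gets 10.
Total = 14×10 + 16×130 = 2220.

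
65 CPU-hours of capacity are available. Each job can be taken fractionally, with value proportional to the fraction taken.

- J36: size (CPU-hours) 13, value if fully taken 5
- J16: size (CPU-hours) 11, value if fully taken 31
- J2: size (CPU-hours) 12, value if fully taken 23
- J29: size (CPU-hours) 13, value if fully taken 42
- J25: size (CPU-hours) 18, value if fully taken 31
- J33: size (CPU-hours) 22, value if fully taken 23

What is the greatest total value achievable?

Best value per unit of size first: J29 42/13≈3.23, J16 31/11≈2.82, J2 23/12≈1.92, J25 31/18≈1.72, J33 23/22≈1.05, J36 5/13≈0.385.
J29: take in full, 13 CPU-hours for value 42 → 52 left.
Take all of J16 (11 CPU-hours, value 31) → 41 CPU-hours left.
All 12 CPU-hours of J2 fit (value 23) → 29 remain.
J25: take in full, 18 CPU-hours for value 31 → 11 left.
11 CPU-hours left: a 11/22 share of J33 gives 23×11/22 = 11.5.
Total value = 138.5.

138.5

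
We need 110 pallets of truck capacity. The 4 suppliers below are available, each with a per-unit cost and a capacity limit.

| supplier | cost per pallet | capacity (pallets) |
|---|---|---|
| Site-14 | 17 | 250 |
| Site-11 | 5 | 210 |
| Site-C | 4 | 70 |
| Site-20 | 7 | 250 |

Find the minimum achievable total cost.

Cheapest first:
Site-C at 4: take all 70 pallets → 40 still needed.
Site-11 at 5: take 40 of its 210 → requirement met.
Site-20, Site-14: unused.
Cost = 70×4 + 40×5 = 480.

480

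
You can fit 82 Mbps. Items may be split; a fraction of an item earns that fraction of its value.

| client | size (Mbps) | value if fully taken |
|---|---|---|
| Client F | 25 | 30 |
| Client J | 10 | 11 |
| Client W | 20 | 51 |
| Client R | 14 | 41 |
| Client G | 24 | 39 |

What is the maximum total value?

Best value per unit of size first: Client R 41/14≈2.93, Client W 51/20≈2.55, Client G 39/24≈1.62, Client F 30/25≈1.2, Client J 11/10≈1.1.
Client R: take in full, 14 Mbps for value 41 ; 68 left.
Client W: take in full, 20 Mbps for value 51 ; 48 left.
All 24 Mbps of Client G fit (value 39) ; 24 remain.
Fill the last 24 Mbps with part of Client F: 24/25 of it earns 28.8.
Total value = 159.8.

159.8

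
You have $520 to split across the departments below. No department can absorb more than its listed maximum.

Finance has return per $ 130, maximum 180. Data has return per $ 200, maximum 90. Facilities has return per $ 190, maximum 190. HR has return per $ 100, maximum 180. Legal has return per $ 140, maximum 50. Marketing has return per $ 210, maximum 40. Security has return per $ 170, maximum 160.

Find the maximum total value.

95300

Highest return per $ first: Marketing 210 > Data 200 > Facilities 190 > Security 170 > Legal 140 > Finance 130 > HR 100.
Marketing: +40 to 40 (cap) → 480 left.
Data takes 90 to reach its cap of 90 → 390 left.
Facilities: +190 to 190 (cap) → 200 left.
Security takes 160 to reach its cap of 160 → 40 left.
Legal has room for 50 but only 40 remain, so it gets 40.
Total = 200×90 + 190×190 + 140×40 + 210×40 + 170×160 = 95300.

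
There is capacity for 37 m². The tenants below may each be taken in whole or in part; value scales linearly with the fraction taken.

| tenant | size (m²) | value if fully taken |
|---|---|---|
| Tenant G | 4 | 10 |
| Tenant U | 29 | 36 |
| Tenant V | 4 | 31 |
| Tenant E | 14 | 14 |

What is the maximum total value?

Rank by value-to-size ratio: Tenant V 31/4≈7.75, Tenant G 10/4≈2.5, Tenant U 36/29≈1.24, Tenant E 14/14≈1.
Tenant V: take in full, 4 m² for value 31 — 33 left.
All 4 m² of Tenant G fit (value 10) — 29 remain.
Take all of Tenant U (29 m², value 36) — 0 m² left.
Total value = 77.

77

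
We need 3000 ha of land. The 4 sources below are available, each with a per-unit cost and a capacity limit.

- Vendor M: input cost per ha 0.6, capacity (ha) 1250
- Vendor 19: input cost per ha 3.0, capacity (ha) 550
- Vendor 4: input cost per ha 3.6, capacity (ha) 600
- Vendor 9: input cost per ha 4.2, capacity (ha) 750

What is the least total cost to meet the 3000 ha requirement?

7080

Fill from the cheapest source first.
Vendor M (0.6): use full 1250 ; 1750 ha to go.
Vendor 19 at 3.0: take all 550 ha ; 1200 still needed.
Vendor 4 (3.6): use full 600 ; 600 ha to go.
Vendor 9 (4.2): take the remaining 600 ; done.
Cost = 1250×0.6 + 550×3.0 + 600×3.6 + 600×4.2 = 7080.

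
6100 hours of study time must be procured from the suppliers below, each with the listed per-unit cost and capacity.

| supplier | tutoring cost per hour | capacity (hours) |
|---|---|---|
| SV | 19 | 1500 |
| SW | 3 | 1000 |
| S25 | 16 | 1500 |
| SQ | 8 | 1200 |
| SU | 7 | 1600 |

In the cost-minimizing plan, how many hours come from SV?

Fill from the cheapest supplier first.
SW at 3: take all 1000 hours → 5100 still needed.
SU (7): use full 1600 → 3500 hours to go.
SQ at 8: take all 1200 hours → 2300 still needed.
Take 1500 from S25 at 16 → need 800 more.
SV (19): take the remaining 800 → done.

800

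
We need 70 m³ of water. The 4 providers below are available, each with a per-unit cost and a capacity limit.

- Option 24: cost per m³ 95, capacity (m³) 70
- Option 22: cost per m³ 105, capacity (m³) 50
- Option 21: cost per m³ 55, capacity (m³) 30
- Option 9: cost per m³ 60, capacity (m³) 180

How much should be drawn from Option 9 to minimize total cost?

Cheapest first:
Option 21 (55): use full 30 → 40 m³ to go.
Option 9 (60): take the remaining 40 → done.
Option 24, Option 22: unused.

40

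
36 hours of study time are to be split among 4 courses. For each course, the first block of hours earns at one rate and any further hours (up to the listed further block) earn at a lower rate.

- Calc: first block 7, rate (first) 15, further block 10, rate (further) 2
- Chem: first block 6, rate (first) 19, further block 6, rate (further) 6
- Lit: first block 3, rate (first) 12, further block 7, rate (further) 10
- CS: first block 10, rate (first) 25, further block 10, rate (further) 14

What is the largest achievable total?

Rank every tier by rate: CS/T1 25 > Chem/T1 19 > Calc/T1 15 > CS/T2 14 > Lit/T1 12 > Lit/T2 10 > Chem/T2 6 > Calc/T2 2.
CS T1 at 25: fill all 10 — 26 left.
Chem T1 at 19: fill all 6 — 20 left.
Calc/T1 (15): +7 — 13 left.
CS T2 at 14: fill all 10 — 3 left.
Lit T1 at 12: fill all 3 — 0 left.
Total = 25×10 + 19×6 + 15×7 + 14×10 + 12×3 = 645.

645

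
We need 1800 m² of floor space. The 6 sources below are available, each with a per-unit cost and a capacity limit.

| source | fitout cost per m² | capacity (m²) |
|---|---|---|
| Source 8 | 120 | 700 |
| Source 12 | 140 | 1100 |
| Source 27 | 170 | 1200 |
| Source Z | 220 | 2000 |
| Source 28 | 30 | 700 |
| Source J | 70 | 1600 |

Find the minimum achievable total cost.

98000

Cheapest first:
Take 700 from Source 28 at 30 — need 1100 more.
Source J at 70: take 1100 of its 1600 — requirement met.
Source 8, Source 12, Source 27, Source Z: unused.
Cost = 700×30 + 1100×70 = 98000.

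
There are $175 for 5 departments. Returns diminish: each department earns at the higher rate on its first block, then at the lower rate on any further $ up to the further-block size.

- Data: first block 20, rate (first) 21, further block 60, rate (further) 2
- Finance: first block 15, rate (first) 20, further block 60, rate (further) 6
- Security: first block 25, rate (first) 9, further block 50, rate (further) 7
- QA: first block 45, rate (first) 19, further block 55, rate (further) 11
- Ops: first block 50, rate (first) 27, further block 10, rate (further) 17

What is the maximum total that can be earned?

Order all 10 blocks by rate: Ops/tier1 27 > Data/tier1 21 > Finance/tier1 20 > QA/tier1 19 > Ops/tier2 17 > QA/tier2 11 > Security/tier1 9 > Security/tier2 7 > Finance/tier2 6 > Data/tier2 2.
Ops tier1 at 27: fill all 50 — 125 left.
Fill Data tier1 block (20 at 21) — 105 left.
Fill Finance tier1 block (15 at 20) — 90 left.
QA tier1 at 19: fill all 45 — 45 left.
Ops/tier2 (17): +10 — 35 left.
QA/tier2: +35 of 55 at 11; pool empty.
Total = 27×50 + 21×20 + 20×15 + 19×45 + 17×10 + 11×35 = 3480.

3480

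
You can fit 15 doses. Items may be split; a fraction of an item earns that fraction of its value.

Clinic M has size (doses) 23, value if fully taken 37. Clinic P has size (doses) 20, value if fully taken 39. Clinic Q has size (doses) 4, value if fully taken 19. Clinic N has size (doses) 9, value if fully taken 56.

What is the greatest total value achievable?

Rank by value-to-size ratio: Clinic N 56/9≈6.22, Clinic Q 19/4≈4.75, Clinic P 39/20≈1.95, Clinic M 37/23≈1.61.
Clinic N: take in full, 9 doses for value 56 ; 6 left.
All 4 doses of Clinic Q fit (value 19) ; 2 remain.
Only 2 doses remain; take 2/20 of Clinic P for value 39×2/20 = 3.9.
Total value = 78.9.

78.9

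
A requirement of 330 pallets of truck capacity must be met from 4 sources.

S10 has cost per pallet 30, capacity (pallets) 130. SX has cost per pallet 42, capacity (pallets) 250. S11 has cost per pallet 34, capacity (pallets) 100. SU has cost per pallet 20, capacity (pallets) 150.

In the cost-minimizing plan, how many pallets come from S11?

Use sources in increasing cost order.
Take 150 from SU at 20 → need 180 more.
Take 130 from S10 at 30 → need 50 more.
S11 at 34: take 50 of its 100 → requirement met.
SX: unused.

50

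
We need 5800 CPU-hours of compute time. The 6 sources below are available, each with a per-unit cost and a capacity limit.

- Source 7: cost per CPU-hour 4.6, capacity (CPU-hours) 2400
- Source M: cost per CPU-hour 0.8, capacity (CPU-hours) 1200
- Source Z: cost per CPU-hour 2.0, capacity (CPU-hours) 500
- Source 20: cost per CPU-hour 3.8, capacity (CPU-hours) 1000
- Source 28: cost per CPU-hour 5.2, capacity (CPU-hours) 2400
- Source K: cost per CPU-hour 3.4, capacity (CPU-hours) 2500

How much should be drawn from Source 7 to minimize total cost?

Use sources in increasing cost order.
Source M at 0.8: take all 1200 CPU-hours — 4600 still needed.
Take 500 from Source Z at 2.0 — need 4100 more.
Source K (3.4): use full 2500 — 1600 CPU-hours to go.
Take 1000 from Source 20 at 3.8 — need 600 more.
Source 7 (4.6): take the remaining 600 — done.
Source 28: unused.

600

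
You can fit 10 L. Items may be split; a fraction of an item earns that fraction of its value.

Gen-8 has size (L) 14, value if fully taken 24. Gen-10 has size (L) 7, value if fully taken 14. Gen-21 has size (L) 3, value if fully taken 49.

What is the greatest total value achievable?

63

Rank by value-to-size ratio: Gen-21 49/3≈16.3, Gen-10 14/7≈2, Gen-8 24/14≈1.71.
Take all of Gen-21 (3 L, value 49) — 7 L left.
Gen-10: take in full, 7 L for value 14 — 0 left.
Total value = 63.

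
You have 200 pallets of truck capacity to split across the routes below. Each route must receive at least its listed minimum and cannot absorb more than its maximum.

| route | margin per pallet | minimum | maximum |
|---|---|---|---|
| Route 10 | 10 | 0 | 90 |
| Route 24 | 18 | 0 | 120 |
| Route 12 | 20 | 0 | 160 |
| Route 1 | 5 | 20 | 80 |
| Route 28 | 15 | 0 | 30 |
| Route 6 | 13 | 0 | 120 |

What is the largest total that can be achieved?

Meeting every minimum uses 0+0+0+20+0+0 = 20 pallets, leaving 180.
Rank by margin per pallet: Route 12 20 > Route 24 18 > Route 28 15 > Route 6 13 > Route 10 10 > Route 1 5.
Route 12 takes 160 more to reach its cap of 160 ; 20 left.
Only 20 left; Route 24 takes them to reach 20.
Total = 18×20 + 20×160 + 5×20 = 3660.

3660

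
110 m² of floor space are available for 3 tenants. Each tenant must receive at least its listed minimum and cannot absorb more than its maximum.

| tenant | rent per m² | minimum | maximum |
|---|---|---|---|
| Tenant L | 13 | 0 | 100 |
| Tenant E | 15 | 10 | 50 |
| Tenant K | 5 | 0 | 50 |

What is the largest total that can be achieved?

1530

Meeting every minimum uses 0+10+0 = 10 m², leaving 100.
Order the tenants by rent per m²: Tenant E 15 > Tenant L 13 > Tenant K 5.
Tenant E takes 40 more to reach its cap of 50 → 60 left.
Tenant L: +60 (room for 100) → 60. Pool exhausted.
Total = 13×60 + 15×50 = 1530.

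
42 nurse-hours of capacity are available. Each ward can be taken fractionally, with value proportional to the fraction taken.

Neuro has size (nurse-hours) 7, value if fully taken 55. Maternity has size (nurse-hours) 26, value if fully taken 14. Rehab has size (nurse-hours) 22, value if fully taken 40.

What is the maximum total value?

102

Rank by value-to-size ratio: Neuro 55/7≈7.86, Rehab 40/22≈1.82, Maternity 14/26≈0.538.
Neuro: take in full, 7 nurse-hours for value 55 → 35 left.
All 22 nurse-hours of Rehab fit (value 40) → 13 remain.
Only 13 nurse-hours remain; take 13/26 of Maternity for value 14×13/26 = 7.
Total value = 102.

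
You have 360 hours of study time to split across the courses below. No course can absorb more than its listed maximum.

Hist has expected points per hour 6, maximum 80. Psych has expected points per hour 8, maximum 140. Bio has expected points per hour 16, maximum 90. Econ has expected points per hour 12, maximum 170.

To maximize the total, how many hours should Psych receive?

Rank by expected points per hour: Bio 16 > Econ 12 > Psych 8 > Hist 6.
Give Bio 90 to hit its cap of 90 ; 270 left.
Econ takes 170 to reach its cap of 170 ; 100 left.
Psych has room for 140 but only 100 remain, so it gets 100.

100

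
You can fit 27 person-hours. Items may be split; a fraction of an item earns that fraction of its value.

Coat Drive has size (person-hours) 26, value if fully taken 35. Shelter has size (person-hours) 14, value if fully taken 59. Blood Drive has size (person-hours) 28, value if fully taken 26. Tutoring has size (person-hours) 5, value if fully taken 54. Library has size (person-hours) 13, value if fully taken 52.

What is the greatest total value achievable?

145

Sort by value density: Tutoring 54/5≈10.8, Shelter 59/14≈4.21, Library 52/13≈4, Coat Drive 35/26≈1.35, Blood Drive 26/28≈0.929.
Take all of Tutoring (5 person-hours, value 54) ; 22 person-hours left.
Shelter: take in full, 14 person-hours for value 59 ; 8 left.
8 person-hours left: a 8/13 share of Library gives 52×8/13 = 32.
Total value = 145.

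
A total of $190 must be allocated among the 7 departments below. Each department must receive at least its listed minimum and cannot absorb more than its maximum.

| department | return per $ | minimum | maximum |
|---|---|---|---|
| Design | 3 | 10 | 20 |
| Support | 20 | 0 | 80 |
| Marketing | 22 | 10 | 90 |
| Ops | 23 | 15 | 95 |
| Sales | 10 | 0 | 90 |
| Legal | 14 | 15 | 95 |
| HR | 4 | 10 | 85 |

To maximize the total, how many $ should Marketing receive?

Meeting every minimum uses 10+0+10+15+0+15+10 = 60 $, leaving 130.
Order the departments by return per $: Ops 23 > Marketing 22 > Support 20 > Legal 14 > Sales 10 > HR 4 > Design 3.
Ops: +80 to 95 (cap) ; 50 left.
Only 50 left; Marketing takes them to reach 60.

60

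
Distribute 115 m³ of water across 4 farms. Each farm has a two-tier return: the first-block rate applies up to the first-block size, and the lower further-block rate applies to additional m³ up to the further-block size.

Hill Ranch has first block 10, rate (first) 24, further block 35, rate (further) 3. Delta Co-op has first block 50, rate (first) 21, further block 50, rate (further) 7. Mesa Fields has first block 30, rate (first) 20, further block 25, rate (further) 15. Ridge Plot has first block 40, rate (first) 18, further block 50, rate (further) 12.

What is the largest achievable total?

Treat each block as its own option and order by rate: Hill Ranch/tier1 24 > Delta Co-op/tier1 21 > Mesa Fields/tier1 20 > Ridge Plot/tier1 18 > Mesa Fields/tier2 15 > Ridge Plot/tier2 12 > Delta Co-op/tier2 7 > Hill Ranch/tier2 3.
Hill Ranch tier1 at 24: fill all 10 ; 105 left.
Fill Delta Co-op tier1 block (50 at 21) ; 55 left.
Mesa Fields/tier1 (20): +30 ; 25 left.
25 remain; put them into Ridge Plot tier1 at 18.
Total = 24×10 + 21×50 + 20×30 + 18×25 = 2340.

2340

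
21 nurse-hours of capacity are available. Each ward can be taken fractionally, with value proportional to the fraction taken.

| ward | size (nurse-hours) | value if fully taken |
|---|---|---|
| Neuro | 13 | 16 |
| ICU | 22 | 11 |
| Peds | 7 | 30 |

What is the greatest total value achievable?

Best value per unit of size first: Peds 30/7≈4.29, Neuro 16/13≈1.23, ICU 11/22≈0.5.
Peds: take in full, 7 nurse-hours for value 30 → 14 left.
Neuro: take in full, 13 nurse-hours for value 16 → 1 left.
Only 1 nurse-hours remain; take 1/22 of ICU for value 11×1/22 = 0.5.
Total value = 46.5.

46.5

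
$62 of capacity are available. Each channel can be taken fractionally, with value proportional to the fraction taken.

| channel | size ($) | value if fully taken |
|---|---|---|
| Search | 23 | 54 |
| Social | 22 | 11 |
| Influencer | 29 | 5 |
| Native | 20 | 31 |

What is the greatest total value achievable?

94.5

Best value per unit of size first: Search 54/23≈2.35, Native 31/20≈1.55, Social 11/22≈0.5, Influencer 5/29≈0.172.
Search: take in full, 23 $ for value 54 → 39 left.
All 20 $ of Native fit (value 31) → 19 remain.
Fill the last 19 $ with part of Social: 19/22 of it earns 9.5.
Total value = 94.5.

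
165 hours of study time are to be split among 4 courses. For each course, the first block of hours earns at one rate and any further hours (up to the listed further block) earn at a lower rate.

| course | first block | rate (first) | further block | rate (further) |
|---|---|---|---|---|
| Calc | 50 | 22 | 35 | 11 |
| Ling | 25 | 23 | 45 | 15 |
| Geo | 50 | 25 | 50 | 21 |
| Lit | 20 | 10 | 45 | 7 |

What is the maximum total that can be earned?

3765

Order all 8 blocks by rate: Geo/first 25 > Ling/first 23 > Calc/first 22 > Geo/second 21 > Ling/second 15 > Calc/second 11 > Lit/first 10 > Lit/second 7.
Fill Geo first block (50 at 25) — 115 left.
Ling first at 23: fill all 25 — 90 left.
Calc first at 22: fill all 50 — 40 left.
Geo second at 21: only 40 left, fill 40.
Total = 25×50 + 23×25 + 22×50 + 21×40 = 3765.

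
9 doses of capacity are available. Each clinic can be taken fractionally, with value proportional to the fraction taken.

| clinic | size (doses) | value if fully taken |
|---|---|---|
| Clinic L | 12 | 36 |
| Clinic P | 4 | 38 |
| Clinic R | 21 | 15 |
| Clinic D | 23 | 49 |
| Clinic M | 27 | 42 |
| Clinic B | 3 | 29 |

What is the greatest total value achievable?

Rank by value-to-size ratio: Clinic B 29/3≈9.67, Clinic P 38/4≈9.5, Clinic L 36/12≈3, Clinic D 49/23≈2.13, Clinic M 42/27≈1.56, Clinic R 15/21≈0.714.
All 3 doses of Clinic B fit (value 29) → 6 remain.
All 4 doses of Clinic P fit (value 38) → 2 remain.
Fill the last 2 doses with part of Clinic L: 2/12 of it earns 6.
Total value = 73.

73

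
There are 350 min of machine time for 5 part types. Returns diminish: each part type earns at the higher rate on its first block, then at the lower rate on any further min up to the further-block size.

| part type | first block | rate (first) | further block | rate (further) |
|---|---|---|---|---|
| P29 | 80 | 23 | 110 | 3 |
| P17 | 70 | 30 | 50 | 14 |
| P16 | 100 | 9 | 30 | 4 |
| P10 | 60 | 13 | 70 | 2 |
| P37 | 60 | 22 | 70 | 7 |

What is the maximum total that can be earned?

7010

Order all 10 blocks by rate: P17/tier1 30 > P29/tier1 23 > P37/tier1 22 > P17/tier2 14 > P10/tier1 13 > P16/tier1 9 > P37/tier2 7 > P16/tier2 4 > P29/tier2 3 > P10/tier2 2.
P17 tier1 at 30: fill all 70 → 280 left.
P29 tier1 at 23: fill all 80 → 200 left.
P37/tier1 (22): +60 → 140 left.
Fill P17 tier2 block (50 at 14) → 90 left.
P10 tier1 at 13: fill all 60 → 30 left.
P16 tier1 at 9: only 30 left, fill 30.
Total = 30×70 + 23×80 + 22×60 + 14×50 + 13×60 + 9×30 = 7010.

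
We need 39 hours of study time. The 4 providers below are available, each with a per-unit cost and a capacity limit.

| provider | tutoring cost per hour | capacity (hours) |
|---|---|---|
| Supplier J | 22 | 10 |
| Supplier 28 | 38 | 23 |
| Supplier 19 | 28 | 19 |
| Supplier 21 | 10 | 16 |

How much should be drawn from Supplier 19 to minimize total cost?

13

Fill from the cheapest provider first.
Take 16 from Supplier 21 at 10 ; need 23 more.
Supplier J at 22: take all 10 hours ; 13 still needed.
Supplier 19 at 28: take 13 of its 19 ; requirement met.
Supplier 28: unused.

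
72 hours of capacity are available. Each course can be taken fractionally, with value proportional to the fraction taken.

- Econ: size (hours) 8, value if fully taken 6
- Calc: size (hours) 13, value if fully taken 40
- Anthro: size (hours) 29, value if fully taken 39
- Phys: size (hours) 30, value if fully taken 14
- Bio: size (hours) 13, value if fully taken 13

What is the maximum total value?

102.2

Sort by value density: Calc 40/13≈3.08, Anthro 39/29≈1.34, Bio 13/13≈1, Econ 6/8≈0.75, Phys 14/30≈0.467.
Calc: take in full, 13 hours for value 40 — 59 left.
All 29 hours of Anthro fit (value 39) — 30 remain.
All 13 hours of Bio fit (value 13) — 17 remain.
Econ: take in full, 8 hours for value 6 — 9 left.
Only 9 hours remain; take 9/30 of Phys for value 14×9/30 = 4.2.
Total value = 102.2.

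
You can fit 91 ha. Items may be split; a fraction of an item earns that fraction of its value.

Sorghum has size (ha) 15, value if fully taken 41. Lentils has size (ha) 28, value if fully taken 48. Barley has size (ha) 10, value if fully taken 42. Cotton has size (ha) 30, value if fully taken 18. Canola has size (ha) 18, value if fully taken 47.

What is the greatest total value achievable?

Sort by value density: Barley 42/10≈4.2, Sorghum 41/15≈2.73, Canola 47/18≈2.61, Lentils 48/28≈1.71, Cotton 18/30≈0.6.
Barley: take in full, 10 ha for value 42 — 81 left.
Take all of Sorghum (15 ha, value 41) — 66 ha left.
Take all of Canola (18 ha, value 47) — 48 ha left.
All 28 ha of Lentils fit (value 48) — 20 remain.
Only 20 ha remain; take 20/30 of Cotton for value 18×20/30 = 12.
Total value = 190.

190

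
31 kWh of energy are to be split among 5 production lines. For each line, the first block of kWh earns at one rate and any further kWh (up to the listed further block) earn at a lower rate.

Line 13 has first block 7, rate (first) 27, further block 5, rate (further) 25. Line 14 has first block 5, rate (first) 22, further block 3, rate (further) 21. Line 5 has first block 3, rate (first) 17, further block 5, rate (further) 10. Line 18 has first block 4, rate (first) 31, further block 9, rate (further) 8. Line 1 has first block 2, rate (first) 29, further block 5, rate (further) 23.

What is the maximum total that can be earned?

Rank every tier by rate: Line 18/T1 31 > Line 1/T1 29 > Line 13/T1 27 > Line 13/T2 25 > Line 1/T2 23 > Line 14/T1 22 > Line 14/T2 21 > Line 5/T1 17 > Line 5/T2 10 > Line 18/T2 8.
Line 18 T1 at 31: fill all 4 — 27 left.
Line 1/T1 (29): +2 — 25 left.
Line 13/T1 (27): +7 — 18 left.
Line 13/T2 (25): +5 — 13 left.
Fill Line 1 T2 block (5 at 23) — 8 left.
Line 14/T1 (22): +5 — 3 left.
Line 14 T2 at 21: fill all 3 — 0 left.
Total = 31×4 + 29×2 + 27×7 + 25×5 + 23×5 + 22×5 + 21×3 = 784.

784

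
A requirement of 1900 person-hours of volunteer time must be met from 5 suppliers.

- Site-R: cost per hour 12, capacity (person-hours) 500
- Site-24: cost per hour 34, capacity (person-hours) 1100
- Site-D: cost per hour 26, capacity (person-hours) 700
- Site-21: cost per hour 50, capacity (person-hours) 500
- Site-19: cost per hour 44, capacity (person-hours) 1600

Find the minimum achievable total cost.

Use suppliers in increasing cost order.
Take 500 from Site-R at 12 — need 1400 more.
Site-D at 26: take all 700 person-hours — 700 still needed.
Site-24 (34): take the remaining 700 — done.
Site-19, Site-21: unused.
Cost = 500×12 + 700×26 + 700×34 = 48000.

48000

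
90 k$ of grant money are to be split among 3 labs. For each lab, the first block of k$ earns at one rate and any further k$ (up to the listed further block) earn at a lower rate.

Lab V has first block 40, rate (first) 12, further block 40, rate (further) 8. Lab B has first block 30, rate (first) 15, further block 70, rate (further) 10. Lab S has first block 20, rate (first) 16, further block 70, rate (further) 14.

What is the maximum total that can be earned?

Treat each block as its own option and order by rate: Lab S/T1 16 > Lab B/T1 15 > Lab S/T2 14 > Lab V/T1 12 > Lab B/T2 10 > Lab V/T2 8.
Fill Lab S T1 block (20 at 16) → 70 left.
Lab B/T1 (15): +30 → 40 left.
40 remain; put them into Lab S T2 at 14.
Total = 16×20 + 15×30 + 14×40 = 1330.

1330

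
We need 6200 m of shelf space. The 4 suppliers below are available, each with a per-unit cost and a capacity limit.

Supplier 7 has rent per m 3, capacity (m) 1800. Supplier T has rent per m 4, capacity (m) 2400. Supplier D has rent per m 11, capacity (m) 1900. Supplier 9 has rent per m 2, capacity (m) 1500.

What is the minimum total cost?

Cheapest first:
Supplier 9 at 2: take all 1500 m ; 4700 still needed.
Supplier 7 at 3: take all 1800 m ; 2900 still needed.
Take 2400 from Supplier T at 4 ; need 500 more.
Supplier D at 11: take 500 of its 1900 ; requirement met.
Cost = 1500×2 + 1800×3 + 2400×4 + 500×11 = 23500.

23500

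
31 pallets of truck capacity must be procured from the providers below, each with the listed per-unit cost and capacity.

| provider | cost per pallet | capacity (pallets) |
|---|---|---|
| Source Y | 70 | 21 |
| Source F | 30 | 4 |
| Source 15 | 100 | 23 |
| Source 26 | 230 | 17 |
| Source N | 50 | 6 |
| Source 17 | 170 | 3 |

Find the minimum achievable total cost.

1890

Use providers in increasing cost order.
Source F at 30: take all 4 pallets → 27 still needed.
Source N (50): use full 6 → 21 pallets to go.
Source Y at 70: take all 21 pallets → 0 still needed.
Source 15, Source 17, Source 26: unused.
Cost = 4×30 + 6×50 + 21×70 = 1890.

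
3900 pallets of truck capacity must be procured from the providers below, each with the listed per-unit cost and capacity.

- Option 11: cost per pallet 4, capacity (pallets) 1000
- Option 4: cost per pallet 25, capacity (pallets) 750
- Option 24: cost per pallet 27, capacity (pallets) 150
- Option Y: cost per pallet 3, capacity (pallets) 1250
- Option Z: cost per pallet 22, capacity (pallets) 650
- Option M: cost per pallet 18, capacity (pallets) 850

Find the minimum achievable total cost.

Fill from the cheapest provider first.
Option Y (3): use full 1250 ; 2650 pallets to go.
Option 11 at 4: take all 1000 pallets ; 1650 still needed.
Option M at 18: take all 850 pallets ; 800 still needed.
Take 650 from Option Z at 22 ; need 150 more.
Take 150 from Option 4 at 25 to finish.
Option 24: unused.
Cost = 1250×3 + 1000×4 + 850×18 + 650×22 + 150×25 = 41100.

41100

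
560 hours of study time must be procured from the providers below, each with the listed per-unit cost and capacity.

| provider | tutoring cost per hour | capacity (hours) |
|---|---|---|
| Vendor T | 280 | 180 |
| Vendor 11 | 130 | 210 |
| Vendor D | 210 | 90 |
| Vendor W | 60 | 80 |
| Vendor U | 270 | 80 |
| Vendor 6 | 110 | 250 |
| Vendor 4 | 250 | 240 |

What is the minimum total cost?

Use providers in increasing cost order.
Vendor W at 60: take all 80 hours — 480 still needed.
Vendor 6 at 110: take all 250 hours — 230 still needed.
Vendor 11 (130): use full 210 — 20 hours to go.
Take 20 from Vendor D at 210 to finish.
Vendor 4, Vendor U, Vendor T: unused.
Cost = 80×60 + 250×110 + 210×130 + 20×210 = 63800.

63800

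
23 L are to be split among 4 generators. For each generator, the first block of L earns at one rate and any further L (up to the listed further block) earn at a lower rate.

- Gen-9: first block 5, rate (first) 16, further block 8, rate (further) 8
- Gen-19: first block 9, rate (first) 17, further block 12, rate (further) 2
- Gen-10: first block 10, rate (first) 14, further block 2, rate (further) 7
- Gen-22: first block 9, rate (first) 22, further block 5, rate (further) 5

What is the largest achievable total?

431

Treat each block as its own option and order by rate: Gen-22/T1 22 > Gen-19/T1 17 > Gen-9/T1 16 > Gen-10/T1 14 > Gen-9/T2 8 > Gen-10/T2 7 > Gen-22/T2 5 > Gen-19/T2 2.
Fill Gen-22 T1 block (9 at 22) → 14 left.
Gen-19 T1 at 17: fill all 9 → 5 left.
Fill Gen-9 T1 block (5 at 16) → 0 left.
Total = 22×9 + 17×9 + 16×5 = 431.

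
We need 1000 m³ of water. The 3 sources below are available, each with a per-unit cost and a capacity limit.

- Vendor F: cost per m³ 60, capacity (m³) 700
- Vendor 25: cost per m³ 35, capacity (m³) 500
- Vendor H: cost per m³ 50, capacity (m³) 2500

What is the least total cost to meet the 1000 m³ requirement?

Cheapest first:
Vendor 25 (35): use full 500 → 500 m³ to go.
Take 500 from Vendor H at 50 to finish.
Vendor F: unused.
Cost = 500×35 + 500×50 = 42500.

42500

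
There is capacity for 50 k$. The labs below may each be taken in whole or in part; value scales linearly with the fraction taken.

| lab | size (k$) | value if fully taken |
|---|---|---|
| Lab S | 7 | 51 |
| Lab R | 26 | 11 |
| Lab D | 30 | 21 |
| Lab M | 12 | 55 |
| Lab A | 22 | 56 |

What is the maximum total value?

168.3

Rank by value-to-size ratio: Lab S 51/7≈7.29, Lab M 55/12≈4.58, Lab A 56/22≈2.55, Lab D 21/30≈0.7, Lab R 11/26≈0.423.
All 7 k$ of Lab S fit (value 51) → 43 remain.
Take all of Lab M (12 k$, value 55) → 31 k$ left.
Lab A: take in full, 22 k$ for value 56 → 9 left.
Only 9 k$ remain; take 9/30 of Lab D for value 21×9/30 = 6.3.
Total value = 168.3.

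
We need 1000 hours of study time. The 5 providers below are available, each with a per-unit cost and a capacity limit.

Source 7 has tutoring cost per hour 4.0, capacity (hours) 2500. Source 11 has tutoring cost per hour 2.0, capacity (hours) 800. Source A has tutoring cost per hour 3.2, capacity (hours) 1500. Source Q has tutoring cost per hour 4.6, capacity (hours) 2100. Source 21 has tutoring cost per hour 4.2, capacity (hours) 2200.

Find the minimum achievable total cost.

2240

Cheapest first:
Source 11 (2.0): use full 800 — 200 hours to go.
Source A at 3.2: take 200 of its 1500 — requirement met.
Source 7, Source 21, Source Q: unused.
Cost = 800×2.0 + 200×3.2 = 2240.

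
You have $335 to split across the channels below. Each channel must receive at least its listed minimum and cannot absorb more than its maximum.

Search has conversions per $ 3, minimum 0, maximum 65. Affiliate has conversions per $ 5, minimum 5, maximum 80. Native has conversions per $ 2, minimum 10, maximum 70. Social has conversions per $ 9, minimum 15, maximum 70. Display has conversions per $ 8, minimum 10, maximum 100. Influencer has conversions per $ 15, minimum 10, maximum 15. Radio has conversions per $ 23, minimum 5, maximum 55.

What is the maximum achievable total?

3355

Meeting every minimum uses 0+5+10+15+10+10+5 = 55 $, leaving 280.
Rank by conversions per $: Radio 23 > Influencer 15 > Social 9 > Display 8 > Affiliate 5 > Search 3 > Native 2.
Give Radio 50 more to hit its cap of 55 — 230 left.
Give Influencer 5 more to hit its cap of 15 — 225 left.
Social takes 55 more to reach its cap of 70 — 170 left.
Display takes 90 more to reach its cap of 100 — 80 left.
Affiliate: +75 to 80 (cap) — 5 left.
Only 5 left; Search takes them to reach 5.
Total = 3×5 + 5×80 + 2×10 + 9×70 + 8×100 + 15×15 + 23×55 = 3355.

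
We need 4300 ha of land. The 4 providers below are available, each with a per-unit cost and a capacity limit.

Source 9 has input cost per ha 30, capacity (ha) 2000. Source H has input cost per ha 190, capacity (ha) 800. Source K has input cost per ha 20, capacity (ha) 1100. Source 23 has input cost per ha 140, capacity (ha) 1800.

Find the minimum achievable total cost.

Fill from the cheapest provider first.
Take 1100 from Source K at 20 → need 3200 more.
Source 9 (30): use full 2000 → 1200 ha to go.
Source 23 at 140: take 1200 of its 1800 → requirement met.
Source H: unused.
Cost = 1100×20 + 2000×30 + 1200×140 = 250000.

250000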